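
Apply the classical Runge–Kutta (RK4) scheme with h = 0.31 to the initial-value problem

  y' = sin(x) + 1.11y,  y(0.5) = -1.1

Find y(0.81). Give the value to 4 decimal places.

-1.3299

RK4: k1 = f(x_n, y_n); k2 = f(x_n + h/2, y_n + (h/2)·k1); k3 = f(x_n + h/2, y_n + (h/2)·k2); k4 = f(x_n + h, y_n + h·k3); y_{n+1} = y_n + (h/6)·(k1 + 2k2 + 2k3 + k4).
x=0.500000, y=-1.100000:
  k1 = f(0.500000, -1.100000) = -0.741574
  k2 = f(0.655000, -1.214944) = -0.739429
  k3 = f(0.655000, -1.214611) = -0.739059
  k4 = f(0.810000, -1.329108) = -0.751023
  y ← -1.100000 + (0.31/6)·(k1 + 2k2 + 2k3 + k4) = -1.329895
y(0.81) ≈ -1.3299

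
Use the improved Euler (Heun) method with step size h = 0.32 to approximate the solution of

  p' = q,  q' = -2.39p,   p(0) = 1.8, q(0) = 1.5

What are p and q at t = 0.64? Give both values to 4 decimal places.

1.7884, -1.6281

Heun on (p,q): k1 = f(t_n, state_n); k2 = f(t_n + h, state_n + h·k1); state_{n+1} = state_n + (h/2)·(k1 + k2).
0.000000: (1.800000, 1.500000)
  k1 = (1.500000, -4.302000)
  predictor → (2.280000, 0.123360)
  k2 = (0.123360, -5.449200)
  → (2.059738, -0.060192)
0.320000: (2.059738, -0.060192)
  k1 = (-0.060192, -4.922773)
  predictor → (2.040476, -1.635479)
  k2 = (-1.635479, -4.876738)
  → (1.788430, -1.628114)
(p(0.64), q(0.64)) ≈ (1.7884, -1.6281)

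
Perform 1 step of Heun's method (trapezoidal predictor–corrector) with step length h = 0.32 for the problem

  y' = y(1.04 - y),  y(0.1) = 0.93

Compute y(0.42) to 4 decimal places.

Heun: k1 = f(x_n, y_n); k2 = f(x_n + h, y_n + h·k1); y_{n+1} = y_n + (h/2)·(k1 + k2).
x=0.100000, y=0.930000:
  k1 = f(0.100000, 0.930000) = 0.102300
  k2 = f(0.420000, 0.962736) = 0.074385
  y ← 0.930000 + (0.32/2)·(0.102300 + 0.074385) = 0.958270
y(0.42) ≈ 0.9583

0.9583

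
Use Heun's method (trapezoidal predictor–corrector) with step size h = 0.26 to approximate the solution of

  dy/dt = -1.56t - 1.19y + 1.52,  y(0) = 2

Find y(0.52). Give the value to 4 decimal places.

1.4906

Heun: k1 = f(t_n, y_n); k2 = f(t_n + h, y_n + h·k1); y_{n+1} = y_n + (h/2)·(k1 + k2).
t=0.000000, y=2.000000:
  k1 = f(0.000000, 2.000000) = -0.860000
  k2 = f(0.260000, 1.776400) = -0.999516
  y ← 2.000000 + (0.26/2)·(-0.860000 + (-0.999516)) = 1.758263
t=0.260000, y=1.758263:
  k1 = f(0.260000, 1.758263) = -0.977933
  k2 = f(0.520000, 1.504000) = -1.080960
  y ← 1.758263 + (0.26/2)·(-0.977933 + (-1.080960)) = 1.490607
y(0.52) ≈ 1.4906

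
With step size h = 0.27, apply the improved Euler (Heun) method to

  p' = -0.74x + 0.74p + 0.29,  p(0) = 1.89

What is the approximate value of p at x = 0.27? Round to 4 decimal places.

2.3645

Heun: k1 = f(x_n, p_n); k2 = f(x_n + h, p_n + h·k1); p_{n+1} = p_n + (h/2)·(k1 + k2).
x=0.000000, p=1.890000:
  k1 = f(0.000000, 1.890000) = 1.688600
  k2 = f(0.270000, 2.345922) = 1.826182
  p ← 1.890000 + (0.27/2)·(1.688600 + 1.826182) = 2.364496
p(0.27) ≈ 2.3645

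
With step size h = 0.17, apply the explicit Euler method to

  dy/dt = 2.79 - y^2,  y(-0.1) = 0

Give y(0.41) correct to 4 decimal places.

Euler: y_{n+1} = y_n + h·f(t_n, y_n).
t=-0.100000, y=0.000000: f=2.790000 → y ← 0.000000 + 0.17·2.790000 = 0.474300
t=0.070000, y=0.474300: f=2.565040 → y ← 0.474300 + 0.17·2.565040 = 0.910357
t=0.240000, y=0.910357: f=1.961251 → y ← 0.910357 + 0.17·1.961251 = 1.243769
y(0.41) ≈ 1.2438

1.2438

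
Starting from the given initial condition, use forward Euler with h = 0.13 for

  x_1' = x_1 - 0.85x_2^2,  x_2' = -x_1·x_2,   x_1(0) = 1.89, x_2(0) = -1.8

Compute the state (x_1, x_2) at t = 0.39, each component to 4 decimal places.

Euler on (x_1,x_2): x_1_{n+1} = x_1_n + h·x_1', x_2_{n+1} = x_2_n + h·x_2'.
0.000000: (1.890000, -1.800000); f=(-0.864000, 3.402000) → (1.777680, -1.357740)
0.130000: (1.777680, -1.357740); f=(0.210741, 2.413627) → (1.805076, -1.043968)
0.260000: (1.805076, -1.043968); f=(0.878687, 1.884443) → (1.919306, -0.798991)
(x_1(0.39), x_2(0.39)) ≈ (1.9193, -0.7990)

1.9193, -0.7990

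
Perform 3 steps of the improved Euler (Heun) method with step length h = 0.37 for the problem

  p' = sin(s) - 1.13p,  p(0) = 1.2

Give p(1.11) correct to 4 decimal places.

0.7376

Heun: k1 = f(s_n, p_n); k2 = f(s_n + h, p_n + h·k1); p_{n+1} = p_n + (h/2)·(k1 + k2).
s=0.000000, p=1.200000:
  k1 = f(0.000000, 1.200000) = -1.356000
  k2 = f(0.370000, 0.698280) = -0.427441
  p ← 1.200000 + (0.37/2)·(-1.356000 + (-0.427441)) = 0.870063
s=0.370000, p=0.870063:
  k1 = f(0.370000, 0.870063) = -0.621556
  k2 = f(0.740000, 0.640088) = -0.049011
  p ← 0.870063 + (0.37/2)·(-0.621556 + (-0.049011)) = 0.746008
s=0.740000, p=0.746008:
  k1 = f(0.740000, 0.746008) = -0.168702
  k2 = f(1.110000, 0.683589) = 0.123243
  p ← 0.746008 + (0.37/2)·(-0.168702 + 0.123243) = 0.737599
p(1.11) ≈ 0.7376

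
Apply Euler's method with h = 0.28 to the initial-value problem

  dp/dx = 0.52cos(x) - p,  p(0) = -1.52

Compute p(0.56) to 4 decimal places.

Euler: p_{n+1} = p_n + h·f(x_n, p_n).
x=0.000000, p=-1.520000: f=2.040000 → p ← -1.520000 + 0.28·2.040000 = -0.948800
x=0.280000, p=-0.948800: f=1.448549 → p ← -0.948800 + 0.28·1.448549 = -0.543206
p(0.56) ≈ -0.5432

-0.5432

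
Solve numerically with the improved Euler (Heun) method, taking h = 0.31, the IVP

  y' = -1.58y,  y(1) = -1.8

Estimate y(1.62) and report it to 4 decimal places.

-0.7148

Heun: k1 = f(x_n, y_n); k2 = f(x_n + h, y_n + h·k1); y_{n+1} = y_n + (h/2)·(k1 + k2).
x=1.000000, y=-1.800000:
  k1 = f(1.000000, -1.800000) = 2.844000
  k2 = f(1.310000, -0.918360) = 1.451009
  y ← -1.800000 + (0.31/2)·(2.844000 + 1.451009) = -1.134274
x=1.310000, y=-1.134274:
  k1 = f(1.310000, -1.134274) = 1.792152
  k2 = f(1.620000, -0.578706) = 0.914356
  y ← -1.134274 + (0.31/2)·(1.792152 + 0.914356) = -0.714765
y(1.62) ≈ -0.7148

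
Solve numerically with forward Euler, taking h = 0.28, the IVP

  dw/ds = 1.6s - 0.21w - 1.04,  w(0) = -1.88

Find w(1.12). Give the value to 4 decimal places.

Euler: w_{n+1} = w_n + h·f(s_n, w_n).
s=0.000000, w=-1.880000: f=-0.645200 → w ← -1.880000 + 0.28·(-0.645200) = -2.060656
s=0.280000, w=-2.060656: f=-0.159262 → w ← -2.060656 + 0.28·(-0.159262) = -2.105249
s=0.560000, w=-2.105249: f=0.298102 → w ← -2.105249 + 0.28·0.298102 = -2.021781
s=0.840000, w=-2.021781: f=0.728574 → w ← -2.021781 + 0.28·0.728574 = -1.817780
w(1.12) ≈ -1.8178

-1.8178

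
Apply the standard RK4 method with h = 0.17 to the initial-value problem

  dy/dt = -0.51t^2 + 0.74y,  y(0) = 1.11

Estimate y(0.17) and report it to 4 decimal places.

1.2579

RK4: k1 = f(t_n, y_n); k2 = f(t_n + h/2, y_n + (h/2)·k1); k3 = f(t_n + h/2, y_n + (h/2)·k2); k4 = f(t_n + h, y_n + h·k3); y_{n+1} = y_n + (h/6)·(k1 + 2k2 + 2k3 + k4).
t=0.000000, y=1.110000:
  k1 = f(0.000000, 1.110000) = 0.821400
  k2 = f(0.085000, 1.179819) = 0.869381
  k3 = f(0.085000, 1.183897) = 0.872399
  k4 = f(0.170000, 1.258308) = 0.916409
  y ← 1.110000 + (0.17/6)·(k1 + 2k2 + 2k3 + k4) = 1.257939
y(0.17) ≈ 1.2579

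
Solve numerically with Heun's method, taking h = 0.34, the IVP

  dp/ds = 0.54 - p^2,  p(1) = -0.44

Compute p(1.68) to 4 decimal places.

-0.1435

Heun: k1 = f(s_n, p_n); k2 = f(s_n + h, p_n + h·k1); p_{n+1} = p_n + (h/2)·(k1 + k2).
s=1.000000, p=-0.440000:
  k1 = f(1.000000, -0.440000) = 0.346400
  k2 = f(1.340000, -0.322224) = 0.436172
  p ← -0.440000 + (0.34/2)·(0.346400 + 0.436172) = -0.306963
s=1.340000, p=-0.306963:
  k1 = f(1.340000, -0.306963) = 0.445774
  k2 = f(1.680000, -0.155400) = 0.515851
  p ← -0.306963 + (0.34/2)·(0.445774 + 0.515851) = -0.143487
p(1.68) ≈ -0.1435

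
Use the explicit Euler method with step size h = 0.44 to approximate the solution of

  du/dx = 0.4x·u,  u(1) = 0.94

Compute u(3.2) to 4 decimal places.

3.8586

Euler: u_{n+1} = u_n + h·f(x_n, u_n).
x=1.000000, u=0.940000: f=0.376000 → u ← 0.940000 + 0.44·0.376000 = 1.105440
x=1.440000, u=1.105440: f=0.636733 → u ← 1.105440 + 0.44·0.636733 = 1.385603
x=1.880000, u=1.385603: f=1.041973 → u ← 1.385603 + 0.44·1.041973 = 1.844071
x=2.320000, u=1.844071: f=1.711298 → u ← 1.844071 + 0.44·1.711298 = 2.597042
x=2.760000, u=2.597042: f=2.867134 → u ← 2.597042 + 0.44·2.867134 = 3.858581
u(3.2) ≈ 3.8586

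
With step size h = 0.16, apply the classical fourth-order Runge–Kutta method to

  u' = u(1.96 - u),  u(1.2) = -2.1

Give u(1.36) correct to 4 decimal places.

-4.7213

RK4: k1 = f(x_n, u_n); k2 = f(x_n + h/2, u_n + (h/2)·k1); k3 = f(x_n + h/2, u_n + (h/2)·k2); k4 = f(x_n + h, u_n + h·k3); u_{n+1} = u_n + (h/6)·(k1 + 2k2 + 2k3 + k4).
x=1.200000, u=-2.100000:
  k1 = f(1.200000, -2.100000) = -8.526000
  k2 = f(1.280000, -2.782080) = -13.192846
  k3 = f(1.280000, -3.155428) = -16.141362
  k4 = f(1.360000, -4.682618) = -31.104842
  u ← -2.100000 + (0.16/6)·(k1 + 2k2 + 2k3 + k4) = -4.721314
u(1.36) ≈ -4.7213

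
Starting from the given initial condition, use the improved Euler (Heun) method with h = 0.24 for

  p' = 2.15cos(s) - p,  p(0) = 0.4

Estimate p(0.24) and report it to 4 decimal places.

0.7622

Heun: k1 = f(s_n, p_n); k2 = f(s_n + h, p_n + h·k1); p_{n+1} = p_n + (h/2)·(k1 + k2).
s=0.000000, p=0.400000:
  k1 = f(0.000000, 0.400000) = 1.750000
  k2 = f(0.240000, 0.820000) = 1.268377
  p ← 0.400000 + (0.24/2)·(1.750000 + 1.268377) = 0.762205
p(0.24) ≈ 0.7622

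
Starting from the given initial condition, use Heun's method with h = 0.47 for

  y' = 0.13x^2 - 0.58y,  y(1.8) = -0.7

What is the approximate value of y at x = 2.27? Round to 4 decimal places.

Heun: k1 = f(x_n, y_n); k2 = f(x_n + h, y_n + h·k1); y_{n+1} = y_n + (h/2)·(k1 + k2).
x=1.800000, y=-0.700000:
  k1 = f(1.800000, -0.700000) = 0.827200
  k2 = f(2.270000, -0.311216) = 0.850382
  y ← -0.700000 + (0.47/2)·(0.827200 + 0.850382) = -0.305768
y(2.27) ≈ -0.3058

-0.3058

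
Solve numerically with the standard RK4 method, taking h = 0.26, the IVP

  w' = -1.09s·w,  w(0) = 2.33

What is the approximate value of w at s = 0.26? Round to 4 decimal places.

2.2457

RK4: k1 = f(s_n, w_n); k2 = f(s_n + h/2, w_n + (h/2)·k1); k3 = f(s_n + h/2, w_n + (h/2)·k2); k4 = f(s_n + h, w_n + h·k3); w_{n+1} = w_n + (h/6)·(k1 + 2k2 + 2k3 + k4).
s=0.000000, w=2.330000:
  k1 = f(0.000000, 2.330000) = 0.000000
  k2 = f(0.130000, 2.330000) = -0.330161
  k3 = f(0.130000, 2.287079) = -0.324079
  k4 = f(0.260000, 2.245739) = -0.636443
  w ← 2.330000 + (0.26/6)·(k1 + 2k2 + 2k3 + k4) = 2.245720
w(0.26) ≈ 2.2457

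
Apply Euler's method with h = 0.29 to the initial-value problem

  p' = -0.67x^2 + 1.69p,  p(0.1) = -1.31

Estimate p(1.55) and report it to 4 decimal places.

Euler: p_{n+1} = p_n + h·f(x_n, p_n).
x=0.100000, p=-1.310000: f=-2.220600 → p ← -1.310000 + 0.29·(-2.220600) = -1.953974
x=0.390000, p=-1.953974: f=-3.404123 → p ← -1.953974 + 0.29·(-3.404123) = -2.941170
x=0.680000, p=-2.941170: f=-5.280385 → p ← -2.941170 + 0.29·(-5.280385) = -4.472481
x=0.970000, p=-4.472481: f=-8.188896 → p ← -4.472481 + 0.29·(-8.188896) = -6.847261
x=1.260000, p=-6.847261: f=-12.635563 → p ← -6.847261 + 0.29·(-12.635563) = -10.511575
p(1.55) ≈ -10.5116

-10.5116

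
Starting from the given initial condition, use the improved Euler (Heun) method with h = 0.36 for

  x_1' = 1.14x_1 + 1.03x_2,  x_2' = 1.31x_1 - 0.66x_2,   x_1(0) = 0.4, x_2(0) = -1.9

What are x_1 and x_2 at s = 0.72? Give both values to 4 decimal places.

Heun on (x_1,x_2): k1 = f(s_n, state_n); k2 = f(s_n + h, state_n + h·k1); state_{n+1} = state_n + (h/2)·(k1 + k2).
0.000000: (0.400000, -1.900000)
  k1 = (-1.501000, 1.778000)
  predictor → (-0.140360, -1.259920)
  k2 = (-1.457728, 0.647676)
  → (-0.132571, -1.463378)
0.360000: (-0.132571, -1.463378)
  k1 = (-1.658411, 0.792162)
  predictor → (-0.729599, -1.178200)
  k2 = (-2.045289, -0.178162)
  → (-0.799237, -1.352859)
(x_1(0.72), x_2(0.72)) ≈ (-0.7992, -1.3529)

-0.7992, -1.3529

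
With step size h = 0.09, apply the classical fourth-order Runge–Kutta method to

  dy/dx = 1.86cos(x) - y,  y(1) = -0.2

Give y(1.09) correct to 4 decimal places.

-0.1026

RK4: k1 = f(x_n, y_n); k2 = f(x_n + h/2, y_n + (h/2)·k1); k3 = f(x_n + h/2, y_n + (h/2)·k2); k4 = f(x_n + h, y_n + h·k3); y_{n+1} = y_n + (h/6)·(k1 + 2k2 + 2k3 + k4).
x=1.000000, y=-0.200000:
  k1 = f(1.000000, -0.200000) = 1.204962
  k2 = f(1.045000, -0.145777) = 1.079314
  k3 = f(1.045000, -0.151431) = 1.084968
  k4 = f(1.090000, -0.102353) = 0.962576
  y ← -0.200000 + (0.09/6)·(k1 + 2k2 + 2k3 + k4) = -0.102558
y(1.09) ≈ -0.1026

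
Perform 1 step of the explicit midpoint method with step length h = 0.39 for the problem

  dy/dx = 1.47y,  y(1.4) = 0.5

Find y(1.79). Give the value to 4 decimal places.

0.8688

Midpoint: k1 = f(x_n, y_n); k2 = f(x_n + h/2, y_n + (h/2)·k1); y_{n+1} = y_n + h·k2.
x=1.400000, y=0.500000:
  k1 = f(1.400000, 0.500000) = 0.735000
  k2 = f(1.595000, 0.643325) = 0.945688
  y ← 0.500000 + 0.39·0.945688 = 0.868818
y(1.79) ≈ 0.8688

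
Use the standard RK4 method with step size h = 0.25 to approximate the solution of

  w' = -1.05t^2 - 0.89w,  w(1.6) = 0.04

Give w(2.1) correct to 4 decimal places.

RK4: k1 = f(t_n, w_n); k2 = f(t_n + h/2, w_n + (h/2)·k1); k3 = f(t_n + h/2, w_n + (h/2)·k2); k4 = f(t_n + h, w_n + h·k3); w_{n+1} = w_n + (h/6)·(k1 + 2k2 + 2k3 + k4).
t=1.600000, w=0.040000:
  k1 = f(1.600000, 0.040000) = -2.723600
  k2 = f(1.725000, -0.300450) = -2.857006
  k3 = f(1.725000, -0.317126) = -2.842164
  k4 = f(1.850000, -0.670541) = -2.996843
  w ← 0.040000 + (0.25/6)·(k1 + 2k2 + 2k3 + k4) = -0.673283
t=1.850000, w=-0.673283:
  k1 = f(1.850000, -0.673283) = -2.994403
  k2 = f(1.975000, -1.047583) = -3.163307
  k3 = f(1.975000, -1.068696) = -3.144517
  k4 = f(2.100000, -1.459412) = -3.331623
  w ← -0.673283 + (0.25/6)·(k1 + 2k2 + 2k3 + k4) = -1.462519
w(2.1) ≈ -1.4625

-1.4625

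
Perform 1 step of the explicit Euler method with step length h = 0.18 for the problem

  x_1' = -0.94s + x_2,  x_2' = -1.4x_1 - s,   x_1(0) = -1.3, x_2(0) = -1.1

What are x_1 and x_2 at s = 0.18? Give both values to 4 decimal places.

Euler on (x_1,x_2): x_1_{n+1} = x_1_n + h·x_1', x_2_{n+1} = x_2_n + h·x_2'.
0.000000: (-1.300000, -1.100000); f=(-1.100000, 1.820000) → (-1.498000, -0.772400)
(x_1(0.18), x_2(0.18)) ≈ (-1.4980, -0.7724)

-1.4980, -0.7724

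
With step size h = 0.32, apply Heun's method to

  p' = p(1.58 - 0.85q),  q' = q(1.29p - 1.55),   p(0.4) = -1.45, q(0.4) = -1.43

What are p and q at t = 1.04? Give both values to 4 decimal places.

-4.6013, -0.7199

Heun on (p,q): k1 = f(t_n, state_n); k2 = f(t_n + h, state_n + h·k1); state_{n+1} = state_n + (h/2)·(k1 + k2).
0.400000: (-1.450000, -1.430000)
  k1 = (-4.053475, 4.891315)
  predictor → (-2.747112, 0.135221)
  k2 = (-4.024690, -0.688784)
  → (-2.742506, -0.757595)
0.720000: (-2.742506, -0.757595)
  k1 = (-6.099213, 3.854517)
  predictor → (-4.694255, 0.475851)
  k2 = (-5.518223, -3.619123)
  → (-4.601296, -0.719932)
(p(1.04), q(1.04)) ≈ (-4.6013, -0.7199)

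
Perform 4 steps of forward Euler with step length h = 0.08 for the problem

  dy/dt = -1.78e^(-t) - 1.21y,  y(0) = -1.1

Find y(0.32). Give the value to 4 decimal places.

-1.1658

Euler: y_{n+1} = y_n + h·f(t_n, y_n).
t=0.000000, y=-1.100000: f=-0.449000 → y ← -1.100000 + 0.08·(-0.449000) = -1.135920
t=0.080000, y=-1.135920: f=-0.268684 → y ← -1.135920 + 0.08·(-0.268684) = -1.157415
t=0.160000, y=-1.157415: f=-0.116344 → y ← -1.157415 + 0.08·(-0.116344) = -1.166722
t=0.240000, y=-1.166722: f=0.011536 → y ← -1.166722 + 0.08·0.011536 = -1.165799
y(0.32) ≈ -1.1658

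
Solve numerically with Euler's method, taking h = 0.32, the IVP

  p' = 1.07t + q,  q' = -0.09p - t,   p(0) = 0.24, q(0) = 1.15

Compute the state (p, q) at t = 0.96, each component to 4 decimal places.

1.6299, 0.7872

Euler on (p,q): p_{n+1} = p_n + h·p', q_{n+1} = q_n + h·q'.
0.000000: (0.240000, 1.150000); f=(1.150000, -0.021600) → (0.608000, 1.143088)
0.320000: (0.608000, 1.143088); f=(1.485488, -0.374720) → (1.083356, 1.023178)
0.640000: (1.083356, 1.023178); f=(1.707978, -0.737502) → (1.629909, 0.787177)
(p(0.96), q(0.96)) ≈ (1.6299, 0.7872)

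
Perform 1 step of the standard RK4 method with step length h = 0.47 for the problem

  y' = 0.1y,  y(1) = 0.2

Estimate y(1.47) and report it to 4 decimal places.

0.2096

RK4: k1 = f(t_n, y_n); k2 = f(t_n + h/2, y_n + (h/2)·k1); k3 = f(t_n + h/2, y_n + (h/2)·k2); k4 = f(t_n + h, y_n + h·k3); y_{n+1} = y_n + (h/6)·(k1 + 2k2 + 2k3 + k4).
t=1.000000, y=0.200000:
  k1 = f(1.000000, 0.200000) = 0.020000
  k2 = f(1.235000, 0.204700) = 0.020470
  k3 = f(1.235000, 0.204810) = 0.020481
  k4 = f(1.470000, 0.209626) = 0.020963
  y ← 0.200000 + (0.47/6)·(k1 + 2k2 + 2k3 + k4) = 0.209624
y(1.47) ≈ 0.2096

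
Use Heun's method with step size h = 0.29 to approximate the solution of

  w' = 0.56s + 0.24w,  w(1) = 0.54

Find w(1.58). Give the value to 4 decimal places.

Heun: k1 = f(s_n, w_n); k2 = f(s_n + h, w_n + h·k1); w_{n+1} = w_n + (h/2)·(k1 + k2).
s=1.000000, w=0.540000:
  k1 = f(1.000000, 0.540000) = 0.689600
  k2 = f(1.290000, 0.739984) = 0.899996
  w ← 0.540000 + (0.29/2)·(0.689600 + 0.899996) = 0.770491
s=1.290000, w=0.770491:
  k1 = f(1.290000, 0.770491) = 0.907318
  k2 = f(1.580000, 1.033614) = 1.132867
  w ← 0.770491 + (0.29/2)·(0.907318 + 1.132867) = 1.066318
w(1.58) ≈ 1.0663

1.0663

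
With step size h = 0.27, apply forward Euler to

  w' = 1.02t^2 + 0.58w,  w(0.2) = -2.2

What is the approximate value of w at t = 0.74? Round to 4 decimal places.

-2.8694

Euler: w_{n+1} = w_n + h·f(t_n, w_n).
t=0.200000, w=-2.200000: f=-1.235200 → w ← -2.200000 + 0.27·(-1.235200) = -2.533504
t=0.470000, w=-2.533504: f=-1.244114 → w ← -2.533504 + 0.27·(-1.244114) = -2.869415
w(0.74) ≈ -2.8694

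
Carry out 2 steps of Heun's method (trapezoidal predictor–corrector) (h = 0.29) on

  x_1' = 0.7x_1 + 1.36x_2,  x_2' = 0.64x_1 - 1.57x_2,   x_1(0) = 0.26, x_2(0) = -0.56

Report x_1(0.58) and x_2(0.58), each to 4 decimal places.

0.0520, -0.2120

Heun on (x_1,x_2): k1 = f(t_n, state_n); k2 = f(t_n + h, state_n + h·k1); state_{n+1} = state_n + (h/2)·(k1 + k2).
0.000000: (0.260000, -0.560000)
  k1 = (-0.579600, 1.045600)
  predictor → (0.091916, -0.256776)
  k2 = (-0.284874, 0.461965)
  → (0.134651, -0.341403)
0.290000: (0.134651, -0.341403)
  k1 = (-0.370052, 0.622180)
  predictor → (0.027336, -0.160971)
  k2 = (-0.199785, 0.270220)
  → (0.052025, -0.212005)
(x_1(0.58), x_2(0.58)) ≈ (0.0520, -0.2120)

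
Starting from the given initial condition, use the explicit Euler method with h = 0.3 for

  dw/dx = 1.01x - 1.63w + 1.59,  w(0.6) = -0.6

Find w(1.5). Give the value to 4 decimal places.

1.3157

Euler: w_{n+1} = w_n + h·f(x_n, w_n).
x=0.600000, w=-0.600000: f=3.174000 → w ← -0.600000 + 0.3·3.174000 = 0.352200
x=0.900000, w=0.352200: f=1.924914 → w ← 0.352200 + 0.3·1.924914 = 0.929674
x=1.200000, w=0.929674: f=1.286631 → w ← 0.929674 + 0.3·1.286631 = 1.315664
w(1.5) ≈ 1.3157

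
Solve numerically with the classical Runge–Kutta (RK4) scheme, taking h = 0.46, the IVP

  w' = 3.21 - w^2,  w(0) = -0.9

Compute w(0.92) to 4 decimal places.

1.4088

RK4: k1 = f(t_n, w_n); k2 = f(t_n + h/2, w_n + (h/2)·k1); k3 = f(t_n + h/2, w_n + (h/2)·k2); k4 = f(t_n + h, w_n + h·k3); w_{n+1} = w_n + (h/6)·(k1 + 2k2 + 2k3 + k4).
t=0.000000, w=-0.900000:
  k1 = f(0.000000, -0.900000) = 2.400000
  k2 = f(0.230000, -0.348000) = 3.088896
  k3 = f(0.230000, -0.189554) = 3.174069
  k4 = f(0.460000, 0.560072) = 2.896319
  w ← -0.900000 + (0.46/6)·(k1 + 2k2 + 2k3 + k4) = 0.466373
t=0.460000, w=0.466373:
  k1 = f(0.460000, 0.466373) = 2.992497
  k2 = f(0.690000, 1.154647) = 1.876791
  k3 = f(0.690000, 0.898034) = 2.403534
  k4 = f(0.920000, 1.571998) = 0.738822
  w ← 0.466373 + (0.46/6)·(k1 + 2k2 + 2k3 + k4) = 1.408757
w(0.92) ≈ 1.4088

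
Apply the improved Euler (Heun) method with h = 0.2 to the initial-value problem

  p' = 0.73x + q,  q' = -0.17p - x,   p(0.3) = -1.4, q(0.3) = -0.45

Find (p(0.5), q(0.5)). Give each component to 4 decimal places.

-1.4328, -0.4816

Heun on (p,q): k1 = f(x_n, state_n); k2 = f(x_n + h, state_n + h·k1); state_{n+1} = state_n + (h/2)·(k1 + k2).
0.300000: (-1.400000, -0.450000)
  k1 = (-0.231000, -0.062000)
  predictor → (-1.446200, -0.462400)
  k2 = (-0.097400, -0.254146)
  → (-1.432840, -0.481615)
(p(0.5), q(0.5)) ≈ (-1.4328, -0.4816)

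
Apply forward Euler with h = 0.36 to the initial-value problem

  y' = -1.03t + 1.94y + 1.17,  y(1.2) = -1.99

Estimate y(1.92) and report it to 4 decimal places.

Euler: y_{n+1} = y_n + h·f(t_n, y_n).
t=1.200000, y=-1.990000: f=-3.926600 → y ← -1.990000 + 0.36·(-3.926600) = -3.403576
t=1.560000, y=-3.403576: f=-7.039737 → y ← -3.403576 + 0.36·(-7.039737) = -5.937881
y(1.92) ≈ -5.9379

-5.9379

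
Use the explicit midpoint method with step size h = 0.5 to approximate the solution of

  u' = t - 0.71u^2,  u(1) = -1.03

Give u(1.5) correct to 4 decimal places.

Midpoint: k1 = f(t_n, u_n); k2 = f(t_n + h/2, u_n + (h/2)·k1); u_{n+1} = u_n + h·k2.
t=1.000000, u=-1.030000:
  k1 = f(1.000000, -1.030000) = 0.246761
  k2 = f(1.250000, -0.968310) = 0.584287
  u ← -1.030000 + 0.5·0.584287 = -0.737856
u(1.5) ≈ -0.7379

-0.7379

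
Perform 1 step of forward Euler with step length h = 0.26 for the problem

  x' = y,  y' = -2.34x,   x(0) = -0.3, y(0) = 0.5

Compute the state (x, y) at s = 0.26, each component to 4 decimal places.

-0.1700, 0.6825

Euler on (x,y): x_{n+1} = x_n + h·x', y_{n+1} = y_n + h·y'.
0.000000: (-0.300000, 0.500000); f=(0.500000, 0.702000) → (-0.170000, 0.682520)
(x(0.26), y(0.26)) ≈ (-0.1700, 0.6825)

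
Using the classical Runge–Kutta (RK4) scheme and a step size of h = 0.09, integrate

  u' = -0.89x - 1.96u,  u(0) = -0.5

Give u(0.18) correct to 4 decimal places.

-0.3642

RK4: k1 = f(x_n, u_n); k2 = f(x_n + h/2, u_n + (h/2)·k1); k3 = f(x_n + h/2, u_n + (h/2)·k2); k4 = f(x_n + h, u_n + h·k3); u_{n+1} = u_n + (h/6)·(k1 + 2k2 + 2k3 + k4).
x=0.000000, u=-0.500000:
  k1 = f(0.000000, -0.500000) = 0.980000
  k2 = f(0.045000, -0.455900) = 0.853514
  k3 = f(0.045000, -0.461592) = 0.864670
  k4 = f(0.090000, -0.422180) = 0.747372
  u ← -0.500000 + (0.09/6)·(k1 + 2k2 + 2k3 + k4) = -0.422544
x=0.090000, u=-0.422544:
  k1 = f(0.090000, -0.422544) = 0.748086
  k2 = f(0.135000, -0.388880) = 0.642055
  k3 = f(0.135000, -0.393651) = 0.651407
  k4 = f(0.180000, -0.363917) = 0.553078
  u ← -0.422544 + (0.09/6)·(k1 + 2k2 + 2k3 + k4) = -0.364223
u(0.18) ≈ -0.3642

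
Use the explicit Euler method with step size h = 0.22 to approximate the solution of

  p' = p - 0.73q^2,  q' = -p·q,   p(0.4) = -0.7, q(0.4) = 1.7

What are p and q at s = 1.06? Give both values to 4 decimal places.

Euler on (p,q): p_{n+1} = p_n + h·p', q_{n+1} = q_n + h·q'.
0.400000: (-0.700000, 1.700000); f=(-2.809700, 1.190000) → (-1.318134, 1.961800)
0.620000: (-1.318134, 1.961800); f=(-4.127655, 2.585915) → (-2.226218, 2.530701)
0.840000: (-2.226218, 2.530701); f=(-6.901466, 5.633893) → (-3.744541, 3.770158)
(p(1.06), q(1.06)) ≈ (-3.7445, 3.7702)

-3.7445, 3.7702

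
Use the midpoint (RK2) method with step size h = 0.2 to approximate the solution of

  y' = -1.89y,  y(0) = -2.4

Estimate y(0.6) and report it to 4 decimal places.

Midpoint: k1 = f(t_n, y_n); k2 = f(t_n + h/2, y_n + (h/2)·k1); y_{n+1} = y_n + h·k2.
t=0.000000, y=-2.400000:
  k1 = f(0.000000, -2.400000) = 4.536000
  k2 = f(0.100000, -1.946400) = 3.678696
  y ← -2.400000 + 0.2·3.678696 = -1.664261
t=0.200000, y=-1.664261:
  k1 = f(0.200000, -1.664261) = 3.145453
  k2 = f(0.300000, -1.349716) = 2.550962
  y ← -1.664261 + 0.2·2.550962 = -1.154068
t=0.400000, y=-1.154068:
  k1 = f(0.400000, -1.154068) = 2.181189
  k2 = f(0.500000, -0.935949) = 1.768944
  y ← -1.154068 + 0.2·1.768944 = -0.800279
y(0.6) ≈ -0.8003

-0.8003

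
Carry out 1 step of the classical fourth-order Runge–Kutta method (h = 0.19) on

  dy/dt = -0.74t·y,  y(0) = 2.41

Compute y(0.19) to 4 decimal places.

RK4: k1 = f(t_n, y_n); k2 = f(t_n + h/2, y_n + (h/2)·k1); k3 = f(t_n + h/2, y_n + (h/2)·k2); k4 = f(t_n + h, y_n + h·k3); y_{n+1} = y_n + (h/6)·(k1 + 2k2 + 2k3 + k4).
t=0.000000, y=2.410000:
  k1 = f(0.000000, 2.410000) = 0.000000
  k2 = f(0.095000, 2.410000) = -0.169423
  k3 = f(0.095000, 2.393905) = -0.168292
  k4 = f(0.190000, 2.378025) = -0.334350
  y ← 2.410000 + (0.19/6)·(k1 + 2k2 + 2k3 + k4) = 2.378024
y(0.19) ≈ 2.3780

2.3780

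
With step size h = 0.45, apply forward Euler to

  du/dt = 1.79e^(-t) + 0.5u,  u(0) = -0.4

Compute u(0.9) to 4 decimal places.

Euler: u_{n+1} = u_n + h·f(t_n, u_n).
t=0.000000, u=-0.400000: f=1.590000 → u ← -0.400000 + 0.45·1.590000 = 0.315500
t=0.450000, u=0.315500: f=1.299104 → u ← 0.315500 + 0.45·1.299104 = 0.900097
u(0.9) ≈ 0.9001

0.9001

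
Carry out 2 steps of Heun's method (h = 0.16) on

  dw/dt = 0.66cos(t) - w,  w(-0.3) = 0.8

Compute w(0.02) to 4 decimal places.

0.7592

Heun: k1 = f(t_n, w_n); k2 = f(t_n + h, w_n + h·k1); w_{n+1} = w_n + (h/2)·(k1 + k2).
t=-0.300000, w=0.800000:
  k1 = f(-0.300000, 0.800000) = -0.169478
  k2 = f(-0.140000, 0.772884) = -0.119341
  w ← 0.800000 + (0.16/2)·(-0.169478 + (-0.119341)) = 0.776894
t=-0.140000, w=0.776894:
  k1 = f(-0.140000, 0.776894) = -0.123352
  k2 = f(0.020000, 0.757158) = -0.097290
  w ← 0.776894 + (0.16/2)·(-0.123352 + (-0.097290)) = 0.759243
w(0.02) ≈ 0.7592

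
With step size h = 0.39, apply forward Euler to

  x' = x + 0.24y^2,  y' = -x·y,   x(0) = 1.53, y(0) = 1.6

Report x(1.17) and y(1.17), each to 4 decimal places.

4.6264, -0.0148

Euler on (x,y): x_{n+1} = x_n + h·x', y_{n+1} = y_n + h·y'.
0.000000: (1.530000, 1.600000); f=(2.144400, -2.448000) → (2.366316, 0.645280)
0.390000: (2.366316, 0.645280); f=(2.466249, -1.526936) → (3.328153, 0.049775)
0.780000: (3.328153, 0.049775); f=(3.328748, -0.165658) → (4.626365, -0.014832)
(x(1.17), y(1.17)) ≈ (4.6264, -0.0148)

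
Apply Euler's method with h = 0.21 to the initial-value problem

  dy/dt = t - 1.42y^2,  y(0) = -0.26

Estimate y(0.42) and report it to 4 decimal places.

Euler: y_{n+1} = y_n + h·f(t_n, y_n).
t=0.000000, y=-0.260000: f=-0.095992 → y ← -0.260000 + 0.21·(-0.095992) = -0.280158
t=0.210000, y=-0.280158: f=0.098546 → y ← -0.280158 + 0.21·0.098546 = -0.259464
y(0.42) ≈ -0.2595

-0.2595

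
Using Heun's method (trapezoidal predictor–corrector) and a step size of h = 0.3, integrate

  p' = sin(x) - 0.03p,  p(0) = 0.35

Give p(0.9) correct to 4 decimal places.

0.7131

Heun: k1 = f(x_n, p_n); k2 = f(x_n + h, p_n + h·k1); p_{n+1} = p_n + (h/2)·(k1 + k2).
x=0.000000, p=0.350000:
  k1 = f(0.000000, 0.350000) = -0.010500
  k2 = f(0.300000, 0.346850) = 0.285115
  p ← 0.350000 + (0.3/2)·(-0.010500 + 0.285115) = 0.391192
x=0.300000, p=0.391192:
  k1 = f(0.300000, 0.391192) = 0.283784
  k2 = f(0.600000, 0.476328) = 0.550353
  p ← 0.391192 + (0.3/2)·(0.283784 + 0.550353) = 0.516313
x=0.600000, p=0.516313:
  k1 = f(0.600000, 0.516313) = 0.549153
  k2 = f(0.900000, 0.681059) = 0.762895
  p ← 0.516313 + (0.3/2)·(0.549153 + 0.762895) = 0.713120
p(0.9) ≈ 0.7131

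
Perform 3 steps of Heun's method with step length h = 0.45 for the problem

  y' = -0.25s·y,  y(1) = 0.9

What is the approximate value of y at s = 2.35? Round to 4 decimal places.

Heun: k1 = f(s_n, y_n); k2 = f(s_n + h, y_n + h·k1); y_{n+1} = y_n + (h/2)·(k1 + k2).
s=1.000000, y=0.900000:
  k1 = f(1.000000, 0.900000) = -0.225000
  k2 = f(1.450000, 0.798750) = -0.289547
  y ← 0.900000 + (0.45/2)·(-0.225000 + (-0.289547)) = 0.784227
s=1.450000, y=0.784227:
  k1 = f(1.450000, 0.784227) = -0.284282
  k2 = f(1.900000, 0.656300) = -0.311742
  y ← 0.784227 + (0.45/2)·(-0.284282 + (-0.311742)) = 0.650121
s=1.900000, y=0.650121:
  k1 = f(1.900000, 0.650121) = -0.308808
  k2 = f(2.350000, 0.511158) = -0.300305
  y ← 0.650121 + (0.45/2)·(-0.308808 + (-0.300305)) = 0.513071
y(2.35) ≈ 0.5131

0.5131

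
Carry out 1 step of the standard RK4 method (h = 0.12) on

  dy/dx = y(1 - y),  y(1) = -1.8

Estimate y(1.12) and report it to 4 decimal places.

RK4: k1 = f(x_n, y_n); k2 = f(x_n + h/2, y_n + (h/2)·k1); k3 = f(x_n + h/2, y_n + (h/2)·k2); k4 = f(x_n + h, y_n + h·k3); y_{n+1} = y_n + (h/6)·(k1 + 2k2 + 2k3 + k4).
x=1.000000, y=-1.800000:
  k1 = f(1.000000, -1.800000) = -5.040000
  k2 = f(1.060000, -2.102400) = -6.522486
  k3 = f(1.060000, -2.191349) = -6.993360
  k4 = f(1.120000, -2.639203) = -9.604597
  y ← -1.800000 + (0.12/6)·(k1 + 2k2 + 2k3 + k4) = -2.633526
y(1.12) ≈ -2.6335

-2.6335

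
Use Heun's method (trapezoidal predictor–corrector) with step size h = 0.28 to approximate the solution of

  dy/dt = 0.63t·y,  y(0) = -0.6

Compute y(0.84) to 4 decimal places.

Heun: k1 = f(t_n, y_n); k2 = f(t_n + h, y_n + h·k1); y_{n+1} = y_n + (h/2)·(k1 + k2).
t=0.000000, y=-0.600000:
  k1 = f(0.000000, -0.600000) = 0.000000
  k2 = f(0.280000, -0.600000) = -0.105840
  y ← -0.600000 + (0.28/2)·(0.000000 + (-0.105840)) = -0.614818
t=0.280000, y=-0.614818:
  k1 = f(0.280000, -0.614818) = -0.108454
  k2 = f(0.560000, -0.645185) = -0.227621
  y ← -0.614818 + (0.28/2)·(-0.108454 + (-0.227621)) = -0.661868
t=0.560000, y=-0.661868:
  k1 = f(0.560000, -0.661868) = -0.233507
  k2 = f(0.840000, -0.727250) = -0.384861
  y ← -0.661868 + (0.28/2)·(-0.233507 + (-0.384861)) = -0.748440
y(0.84) ≈ -0.7484

-0.7484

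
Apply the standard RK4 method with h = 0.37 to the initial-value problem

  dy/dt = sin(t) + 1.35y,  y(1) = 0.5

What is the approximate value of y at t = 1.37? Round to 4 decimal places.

1.2629

RK4: k1 = f(t_n, y_n); k2 = f(t_n + h/2, y_n + (h/2)·k1); k3 = f(t_n + h/2, y_n + (h/2)·k2); k4 = f(t_n + h, y_n + h·k3); y_{n+1} = y_n + (h/6)·(k1 + 2k2 + 2k3 + k4).
t=1.000000, y=0.500000:
  k1 = f(1.000000, 0.500000) = 1.516471
  k2 = f(1.185000, 0.780547) = 1.980238
  k3 = f(1.185000, 0.866344) = 2.096063
  k4 = f(1.370000, 1.275543) = 2.701892
  y ← 0.500000 + (0.37/6)·(k1 + 2k2 + 2k3 + k4) = 1.262876
y(1.37) ≈ 1.2629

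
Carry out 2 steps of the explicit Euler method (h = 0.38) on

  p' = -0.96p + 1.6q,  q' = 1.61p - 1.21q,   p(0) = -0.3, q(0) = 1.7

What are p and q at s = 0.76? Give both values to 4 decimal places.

0.9823, 0.9127

Euler on (p,q): p_{n+1} = p_n + h·p', q_{n+1} = q_n + h·q'.
0.000000: (-0.300000, 1.700000); f=(3.008000, -2.540000) → (0.843040, 0.734800)
0.380000: (0.843040, 0.734800); f=(0.366362, 0.468186) → (0.982257, 0.912711)
(p(0.76), q(0.76)) ≈ (0.9823, 0.9127)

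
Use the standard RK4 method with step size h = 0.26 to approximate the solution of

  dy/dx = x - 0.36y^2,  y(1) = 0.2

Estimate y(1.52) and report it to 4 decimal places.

RK4: k1 = f(x_n, y_n); k2 = f(x_n + h/2, y_n + (h/2)·k1); k3 = f(x_n + h/2, y_n + (h/2)·k2); k4 = f(x_n + h, y_n + h·k3); y_{n+1} = y_n + (h/6)·(k1 + 2k2 + 2k3 + k4).
x=1.000000, y=0.200000:
  k1 = f(1.000000, 0.200000) = 0.985600
  k2 = f(1.130000, 0.328128) = 1.091240
  k3 = f(1.130000, 0.341861) = 1.087927
  k4 = f(1.260000, 0.482861) = 1.176064
  y ← 0.200000 + (0.26/6)·(k1 + 2k2 + 2k3 + k4) = 0.482533
x=1.260000, y=0.482533:
  k1 = f(1.260000, 0.482533) = 1.176178
  k2 = f(1.390000, 0.635436) = 1.244639
  k3 = f(1.390000, 0.644336) = 1.240539
  k4 = f(1.520000, 0.805073) = 1.286668
  y ← 0.482533 + (0.26/6)·(k1 + 2k2 + 2k3 + k4) = 0.804639
y(1.52) ≈ 0.8046

0.8046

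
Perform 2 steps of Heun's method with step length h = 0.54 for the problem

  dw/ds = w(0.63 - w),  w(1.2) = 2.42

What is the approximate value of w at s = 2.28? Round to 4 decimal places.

1.0017

Heun: k1 = f(s_n, w_n); k2 = f(s_n + h, w_n + h·k1); w_{n+1} = w_n + (h/2)·(k1 + k2).
s=1.200000, w=2.420000:
  k1 = f(1.200000, 2.420000) = -4.331800
  k2 = f(1.740000, 0.080828) = 0.044388
  w ← 2.420000 + (0.54/2)·(-4.331800 + 0.044388) = 1.262399
s=1.740000, w=1.262399:
  k1 = f(1.740000, 1.262399) = -0.798340
  k2 = f(2.280000, 0.831295) = -0.167336
  w ← 1.262399 + (0.54/2)·(-0.798340 + (-0.167336)) = 1.001666
w(2.28) ≈ 1.0017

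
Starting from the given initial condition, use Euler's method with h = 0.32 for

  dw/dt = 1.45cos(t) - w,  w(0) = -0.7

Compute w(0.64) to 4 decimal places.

0.4323

Euler: w_{n+1} = w_n + h·f(t_n, w_n).
t=0.000000, w=-0.700000: f=2.150000 → w ← -0.700000 + 0.32·2.150000 = -0.012000
t=0.320000, w=-0.012000: f=1.388391 → w ← -0.012000 + 0.32·1.388391 = 0.432285
w(0.64) ≈ 0.4323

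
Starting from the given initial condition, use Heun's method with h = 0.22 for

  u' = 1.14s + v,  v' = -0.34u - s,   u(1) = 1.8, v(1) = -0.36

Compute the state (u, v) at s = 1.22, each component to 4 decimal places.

1.9602, -0.7453

Heun on (u,v): k1 = f(s_n, state_n); k2 = f(s_n + h, state_n + h·k1); state_{n+1} = state_n + (h/2)·(k1 + k2).
1.000000: (1.800000, -0.360000)
  k1 = (0.780000, -1.612000)
  predictor → (1.971600, -0.714640)
  k2 = (0.676160, -1.890344)
  → (1.960178, -0.745258)
(u(1.22), v(1.22)) ≈ (1.9602, -0.7453)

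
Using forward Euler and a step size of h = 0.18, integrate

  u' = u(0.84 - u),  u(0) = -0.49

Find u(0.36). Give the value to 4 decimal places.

Euler: u_{n+1} = u_n + h·f(x_n, u_n).
x=0.000000, u=-0.490000: f=-0.651700 → u ← -0.490000 + 0.18·(-0.651700) = -0.607306
x=0.180000, u=-0.607306: f=-0.878958 → u ← -0.607306 + 0.18·(-0.878958) = -0.765518
u(0.36) ≈ -0.7655

-0.7655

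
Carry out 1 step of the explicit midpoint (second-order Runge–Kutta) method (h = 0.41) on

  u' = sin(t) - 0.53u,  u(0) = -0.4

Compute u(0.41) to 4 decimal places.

-0.2391

Midpoint: k1 = f(t_n, u_n); k2 = f(t_n + h/2, u_n + (h/2)·k1); u_{n+1} = u_n + h·k2.
t=0.000000, u=-0.400000:
  k1 = f(0.000000, -0.400000) = 0.212000
  k2 = f(0.205000, -0.356540) = 0.392533
  u ← -0.400000 + 0.41·0.392533 = -0.239061
u(0.41) ≈ -0.2391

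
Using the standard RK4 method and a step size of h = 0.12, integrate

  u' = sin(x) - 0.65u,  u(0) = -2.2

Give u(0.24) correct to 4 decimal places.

RK4: k1 = f(x_n, u_n); k2 = f(x_n + h/2, u_n + (h/2)·k1); k3 = f(x_n + h/2, u_n + (h/2)·k2); k4 = f(x_n + h, u_n + h·k3); u_{n+1} = u_n + (h/6)·(k1 + 2k2 + 2k3 + k4).
x=0.000000, u=-2.200000:
  k1 = f(0.000000, -2.200000) = 1.430000
  k2 = f(0.060000, -2.114200) = 1.434194
  k3 = f(0.060000, -2.113948) = 1.434030
  k4 = f(0.120000, -2.027916) = 1.437858
  u ← -2.200000 + (0.12/6)·(k1 + 2k2 + 2k3 + k4) = -2.027914
x=0.120000, u=-2.027914:
  k1 = f(0.120000, -2.027914) = 1.437856
  k2 = f(0.180000, -1.941642) = 1.441097
  k3 = f(0.180000, -1.941448) = 1.440971
  k4 = f(0.240000, -1.854997) = 1.443451
  u ← -2.027914 + (0.12/6)·(k1 + 2k2 + 2k3 + k4) = -1.855005
u(0.24) ≈ -1.8550

-1.8550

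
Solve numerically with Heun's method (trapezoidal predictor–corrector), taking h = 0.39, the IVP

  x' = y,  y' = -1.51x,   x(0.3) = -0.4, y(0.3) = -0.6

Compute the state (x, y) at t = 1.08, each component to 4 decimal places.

Heun on (x,y): k1 = f(t_n, state_n); k2 = f(t_n + h, state_n + h·k1); state_{n+1} = state_n + (h/2)·(k1 + k2).
0.300000: (-0.400000, -0.600000)
  k1 = (-0.600000, 0.604000)
  predictor → (-0.634000, -0.364440)
  k2 = (-0.364440, 0.957340)
  → (-0.588066, -0.295539)
0.690000: (-0.588066, -0.295539)
  k1 = (-0.295539, 0.887979)
  predictor → (-0.703326, 0.050773)
  k2 = (0.050773, 1.062022)
  → (-0.635795, 0.084712)
(x(1.08), y(1.08)) ≈ (-0.6358, 0.0847)

-0.6358, 0.0847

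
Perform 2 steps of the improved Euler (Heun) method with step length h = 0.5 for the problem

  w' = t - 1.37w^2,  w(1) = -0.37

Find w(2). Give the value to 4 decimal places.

0.7729

Heun: k1 = f(t_n, w_n); k2 = f(t_n + h, w_n + h·k1); w_{n+1} = w_n + (h/2)·(k1 + k2).
t=1.000000, w=-0.370000:
  k1 = f(1.000000, -0.370000) = 0.812447
  k2 = f(1.500000, 0.036224) = 1.498202
  w ← -0.370000 + (0.5/2)·(0.812447 + 1.498202) = 0.207662
t=1.500000, w=0.207662:
  k1 = f(1.500000, 0.207662) = 1.440921
  k2 = f(2.000000, 0.928123) = 0.819866
  w ← 0.207662 + (0.5/2)·(1.440921 + 0.819866) = 0.772859
w(2) ≈ 0.7729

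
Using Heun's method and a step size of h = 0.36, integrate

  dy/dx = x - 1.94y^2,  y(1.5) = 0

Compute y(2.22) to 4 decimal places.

Heun: k1 = f(x_n, y_n); k2 = f(x_n + h, y_n + h·k1); y_{n+1} = y_n + (h/2)·(k1 + k2).
x=1.500000, y=0.000000:
  k1 = f(1.500000, 0.000000) = 1.500000
  k2 = f(1.860000, 0.540000) = 1.294296
  y ← 0.000000 + (0.36/2)·(1.500000 + 1.294296) = 0.502973
x=1.860000, y=0.502973:
  k1 = f(1.860000, 0.502973) = 1.369215
  k2 = f(2.220000, 0.995891) = 0.295912
  y ← 0.502973 + (0.36/2)·(1.369215 + 0.295912) = 0.802696
y(2.22) ≈ 0.8027

0.8027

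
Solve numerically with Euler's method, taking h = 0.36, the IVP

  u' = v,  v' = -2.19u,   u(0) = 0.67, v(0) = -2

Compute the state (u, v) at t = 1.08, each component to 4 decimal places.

-1.8561, -1.7318

Euler on (u,v): u_{n+1} = u_n + h·u', v_{n+1} = v_n + h·v'.
0.000000: (0.670000, -2.000000); f=(-2.000000, -1.467300) → (-0.050000, -2.528228)
0.360000: (-0.050000, -2.528228); f=(-2.528228, 0.109500) → (-0.960162, -2.488808)
0.720000: (-0.960162, -2.488808); f=(-2.488808, 2.102755) → (-1.856133, -1.731816)
(u(1.08), v(1.08)) ≈ (-1.8561, -1.7318)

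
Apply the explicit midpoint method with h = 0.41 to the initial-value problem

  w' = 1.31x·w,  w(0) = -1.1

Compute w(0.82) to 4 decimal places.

Midpoint: k1 = f(x_n, w_n); k2 = f(x_n + h/2, w_n + (h/2)·k1); w_{n+1} = w_n + h·k2.
x=0.000000, w=-1.100000:
  k1 = f(0.000000, -1.100000) = 0.000000
  k2 = f(0.205000, -1.100000) = -0.295405
  w ← -1.100000 + 0.41·(-0.295405) = -1.221116
x=0.410000, w=-1.221116:
  k1 = f(0.410000, -1.221116) = -0.655861
  k2 = f(0.615000, -1.355568) = -1.092113
  w ← -1.221116 + 0.41·(-1.092113) = -1.668882
w(0.82) ≈ -1.6689

-1.6689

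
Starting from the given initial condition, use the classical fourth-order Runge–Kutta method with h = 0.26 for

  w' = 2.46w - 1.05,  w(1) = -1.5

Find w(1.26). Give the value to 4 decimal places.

-3.2240

RK4: k1 = f(x_n, w_n); k2 = f(x_n + h/2, w_n + (h/2)·k1); k3 = f(x_n + h/2, w_n + (h/2)·k2); k4 = f(x_n + h, w_n + h·k3); w_{n+1} = w_n + (h/6)·(k1 + 2k2 + 2k3 + k4).
x=1.000000, w=-1.500000:
  k1 = f(1.000000, -1.500000) = -4.740000
  k2 = f(1.130000, -2.116200) = -6.255852
  k3 = f(1.130000, -2.313261) = -6.740621
  k4 = f(1.260000, -3.252562) = -9.051301
  w ← -1.500000 + (0.26/6)·(k1 + 2k2 + 2k3 + k4) = -3.223984
w(1.26) ≈ -3.2240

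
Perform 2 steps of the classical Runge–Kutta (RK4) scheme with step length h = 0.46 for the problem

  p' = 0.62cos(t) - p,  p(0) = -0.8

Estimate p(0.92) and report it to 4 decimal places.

RK4: k1 = f(t_n, p_n); k2 = f(t_n + h/2, p_n + (h/2)·k1); k3 = f(t_n + h/2, p_n + (h/2)·k2); k4 = f(t_n + h, p_n + h·k3); p_{n+1} = p_n + (h/6)·(k1 + 2k2 + 2k3 + k4).
t=0.000000, p=-0.800000:
  k1 = f(0.000000, -0.800000) = 1.420000
  k2 = f(0.230000, -0.473400) = 1.077073
  k3 = f(0.230000, -0.552273) = 1.155946
  k4 = f(0.460000, -0.268265) = 0.823817
  p ← -0.800000 + (0.46/6)·(k1 + 2k2 + 2k3 + k4) = -0.285578
t=0.460000, p=-0.285578:
  k1 = f(0.460000, -0.285578) = 0.841130
  k2 = f(0.690000, -0.092118) = 0.570290
  k3 = f(0.690000, -0.154411) = 0.632583
  k4 = f(0.920000, 0.005411) = 0.370198
  p ← -0.285578 + (0.46/6)·(k1 + 2k2 + 2k3 + k4) = -0.008269
p(0.92) ≈ -0.0083

-0.0083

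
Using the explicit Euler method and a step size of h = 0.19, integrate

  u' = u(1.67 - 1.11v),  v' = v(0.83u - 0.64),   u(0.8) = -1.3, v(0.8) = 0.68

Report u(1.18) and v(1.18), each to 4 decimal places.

-1.8629, 0.2920

Euler on (u,v): u_{n+1} = u_n + h·u', v_{n+1} = v_n + h·v'.
0.800000: (-1.300000, 0.680000); f=(-1.189760, -1.168920) → (-1.526054, 0.457905)
0.990000: (-1.526054, 0.457905); f=(-1.772856, -0.873054) → (-1.862897, 0.292025)
(u(1.18), v(1.18)) ≈ (-1.8629, 0.2920)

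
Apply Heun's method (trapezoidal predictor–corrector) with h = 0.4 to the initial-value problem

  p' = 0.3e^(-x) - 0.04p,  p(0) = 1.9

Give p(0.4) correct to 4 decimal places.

1.9691

Heun: k1 = f(x_n, p_n); k2 = f(x_n + h, p_n + h·k1); p_{n+1} = p_n + (h/2)·(k1 + k2).
x=0.000000, p=1.900000:
  k1 = f(0.000000, 1.900000) = 0.224000
  k2 = f(0.400000, 1.989600) = 0.121512
  p ← 1.900000 + (0.4/2)·(0.224000 + 0.121512) = 1.969102
p(0.4) ≈ 1.9691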